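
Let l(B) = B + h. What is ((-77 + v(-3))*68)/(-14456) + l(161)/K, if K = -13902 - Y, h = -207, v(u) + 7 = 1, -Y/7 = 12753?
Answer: 106179415/272383566 ≈ 0.38982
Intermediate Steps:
Y = -89271 (Y = -7*12753 = -89271)
v(u) = -6 (v(u) = -7 + 1 = -6)
l(B) = -207 + B (l(B) = B - 207 = -207 + B)
K = 75369 (K = -13902 - 1*(-89271) = -13902 + 89271 = 75369)
((-77 + v(-3))*68)/(-14456) + l(161)/K = ((-77 - 6)*68)/(-14456) + (-207 + 161)/75369 = -83*68*(-1/14456) - 46*1/75369 = -5644*(-1/14456) - 46/75369 = 1411/3614 - 46/75369 = 106179415/272383566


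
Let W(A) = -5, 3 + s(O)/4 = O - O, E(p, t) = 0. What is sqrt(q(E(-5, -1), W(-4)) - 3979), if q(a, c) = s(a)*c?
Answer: I*sqrt(3919) ≈ 62.602*I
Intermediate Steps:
s(O) = -12 (s(O) = -12 + 4*(O - O) = -12 + 4*0 = -12 + 0 = -12)
q(a, c) = -12*c
sqrt(q(E(-5, -1), W(-4)) - 3979) = sqrt(-12*(-5) - 3979) = sqrt(60 - 3979) = sqrt(-3919) = I*sqrt(3919)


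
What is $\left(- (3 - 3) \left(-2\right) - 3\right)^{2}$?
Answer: $9$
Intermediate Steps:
$\left(- (3 - 3) \left(-2\right) - 3\right)^{2} = \left(\left(-1\right) 0 \left(-2\right) - 3\right)^{2} = \left(0 \left(-2\right) - 3\right)^{2} = \left(0 - 3\right)^{2} = \left(-3\right)^{2} = 9$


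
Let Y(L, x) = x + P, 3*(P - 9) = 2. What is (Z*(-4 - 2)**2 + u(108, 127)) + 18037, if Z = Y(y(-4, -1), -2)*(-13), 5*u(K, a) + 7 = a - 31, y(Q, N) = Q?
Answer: 72334/5 ≈ 14467.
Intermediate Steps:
P = 29/3 (P = 9 + (1/3)*2 = 9 + 2/3 = 29/3 ≈ 9.6667)
Y(L, x) = 29/3 + x (Y(L, x) = x + 29/3 = 29/3 + x)
u(K, a) = -38/5 + a/5 (u(K, a) = -7/5 + (a - 31)/5 = -7/5 + (-31 + a)/5 = -7/5 + (-31/5 + a/5) = -38/5 + a/5)
Z = -299/3 (Z = (29/3 - 2)*(-13) = (23/3)*(-13) = -299/3 ≈ -99.667)
(Z*(-4 - 2)**2 + u(108, 127)) + 18037 = (-299*(-4 - 2)**2/3 + (-38/5 + (1/5)*127)) + 18037 = (-299/3*(-6)**2 + (-38/5 + 127/5)) + 18037 = (-299/3*36 + 89/5) + 18037 = (-3588 + 89/5) + 18037 = -17851/5 + 18037 = 72334/5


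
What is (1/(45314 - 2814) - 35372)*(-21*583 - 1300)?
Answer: 20359327316457/42500 ≈ 4.7904e+8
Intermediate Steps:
(1/(45314 - 2814) - 35372)*(-21*583 - 1300) = (1/42500 - 35372)*(-12243 - 1300) = (1/42500 - 35372)*(-13543) = -1503309999/42500*(-13543) = 20359327316457/42500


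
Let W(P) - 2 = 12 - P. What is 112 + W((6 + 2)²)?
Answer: 62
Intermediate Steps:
W(P) = 14 - P (W(P) = 2 + (12 - P) = 14 - P)
112 + W((6 + 2)²) = 112 + (14 - (6 + 2)²) = 112 + (14 - 1*8²) = 112 + (14 - 1*64) = 112 + (14 - 64) = 112 - 50 = 62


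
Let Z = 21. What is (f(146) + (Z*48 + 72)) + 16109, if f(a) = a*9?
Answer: 18503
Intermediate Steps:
f(a) = 9*a
(f(146) + (Z*48 + 72)) + 16109 = (9*146 + (21*48 + 72)) + 16109 = (1314 + (1008 + 72)) + 16109 = (1314 + 1080) + 16109 = 2394 + 16109 = 18503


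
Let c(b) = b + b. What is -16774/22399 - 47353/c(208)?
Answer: -82125987/716768 ≈ -114.58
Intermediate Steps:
c(b) = 2*b
-16774/22399 - 47353/c(208) = -16774/22399 - 47353/(2*208) = -16774*1/22399 - 47353/416 = -16774/22399 - 47353*1/416 = -16774/22399 - 47353/416 = -82125987/716768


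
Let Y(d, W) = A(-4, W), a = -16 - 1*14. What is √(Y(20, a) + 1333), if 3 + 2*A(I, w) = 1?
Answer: 6*√37 ≈ 36.497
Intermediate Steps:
a = -30 (a = -16 - 14 = -30)
A(I, w) = -1 (A(I, w) = -3/2 + (½)*1 = -3/2 + ½ = -1)
Y(d, W) = -1
√(Y(20, a) + 1333) = √(-1 + 1333) = √1332 = 6*√37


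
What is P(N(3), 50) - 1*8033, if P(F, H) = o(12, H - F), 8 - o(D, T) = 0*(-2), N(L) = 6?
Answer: -8025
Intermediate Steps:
o(D, T) = 8 (o(D, T) = 8 - 0*(-2) = 8 - 1*0 = 8 + 0 = 8)
P(F, H) = 8
P(N(3), 50) - 1*8033 = 8 - 1*8033 = 8 - 8033 = -8025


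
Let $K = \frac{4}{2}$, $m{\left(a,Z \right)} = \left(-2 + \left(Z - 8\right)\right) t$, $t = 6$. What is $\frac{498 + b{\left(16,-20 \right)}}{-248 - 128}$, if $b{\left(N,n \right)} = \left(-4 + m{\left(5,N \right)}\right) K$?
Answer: $- \frac{281}{188} \approx -1.4947$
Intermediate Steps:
$m{\left(a,Z \right)} = -60 + 6 Z$ ($m{\left(a,Z \right)} = \left(-2 + \left(Z - 8\right)\right) 6 = \left(-2 + \left(-8 + Z\right)\right) 6 = \left(-10 + Z\right) 6 = -60 + 6 Z$)
$K = 2$ ($K = 4 \cdot \frac{1}{2} = 2$)
$b{\left(N,n \right)} = -128 + 12 N$ ($b{\left(N,n \right)} = \left(-4 + \left(-60 + 6 N\right)\right) 2 = \left(-64 + 6 N\right) 2 = -128 + 12 N$)
$\frac{498 + b{\left(16,-20 \right)}}{-248 - 128} = \frac{498 + \left(-128 + 12 \cdot 16\right)}{-248 - 128} = \frac{498 + \left(-128 + 192\right)}{-376} = \left(498 + 64\right) \left(- \frac{1}{376}\right) = 562 \left(- \frac{1}{376}\right) = - \frac{281}{188}$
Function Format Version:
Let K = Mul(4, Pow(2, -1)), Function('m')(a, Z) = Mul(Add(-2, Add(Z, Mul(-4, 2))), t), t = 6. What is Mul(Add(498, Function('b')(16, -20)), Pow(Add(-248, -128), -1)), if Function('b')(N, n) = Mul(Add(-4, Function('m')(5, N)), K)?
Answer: Rational(-281, 188) ≈ -1.4947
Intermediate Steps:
Function('m')(a, Z) = Add(-60, Mul(6, Z)) (Function('m')(a, Z) = Mul(Add(-2, Add(Z, Mul(-4, 2))), 6) = Mul(Add(-2, Add(Z, -8)), 6) = Mul(Add(-2, Add(-8, Z)), 6) = Mul(Add(-10, Z), 6) = Add(-60, Mul(6, Z)))
K = 2 (K = Mul(4, Rational(1, 2)) = 2)
Function('b')(N, n) = Add(-128, Mul(12, N)) (Function('b')(N, n) = Mul(Add(-4, Add(-60, Mul(6, N))), 2) = Mul(Add(-64, Mul(6, N)), 2) = Add(-128, Mul(12, N)))
Mul(Add(498, Function('b')(16, -20)), Pow(Add(-248, -128), -1)) = Mul(Add(498, Add(-128, Mul(12, 16))), Pow(Add(-248, -128), -1)) = Mul(Add(498, Add(-128, 192)), Pow(-376, -1)) = Mul(Add(498, 64), Rational(-1, 376)) = Mul(562, Rational(-1, 376)) = Rational(-281, 188)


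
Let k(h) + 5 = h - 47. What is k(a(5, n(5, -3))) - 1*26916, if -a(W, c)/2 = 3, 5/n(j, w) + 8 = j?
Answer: -26974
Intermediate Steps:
n(j, w) = 5/(-8 + j)
a(W, c) = -6 (a(W, c) = -2*3 = -6)
k(h) = -52 + h (k(h) = -5 + (h - 47) = -5 + (-47 + h) = -52 + h)
k(a(5, n(5, -3))) - 1*26916 = (-52 - 6) - 1*26916 = -58 - 26916 = -26974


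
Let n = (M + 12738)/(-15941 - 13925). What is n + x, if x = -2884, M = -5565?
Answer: -86140717/29866 ≈ -2884.2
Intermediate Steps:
n = -7173/29866 (n = (-5565 + 12738)/(-15941 - 13925) = 7173/(-29866) = 7173*(-1/29866) = -7173/29866 ≈ -0.24017)
n + x = -7173/29866 - 2884 = -86140717/29866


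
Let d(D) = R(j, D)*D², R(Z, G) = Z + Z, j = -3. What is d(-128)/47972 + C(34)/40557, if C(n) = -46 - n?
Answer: -997688272/486400101 ≈ -2.0512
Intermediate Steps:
R(Z, G) = 2*Z
d(D) = -6*D² (d(D) = (2*(-3))*D² = -6*D²)
d(-128)/47972 + C(34)/40557 = -6*(-128)²/47972 + (-46 - 1*34)/40557 = -6*16384*(1/47972) + (-46 - 34)*(1/40557) = -98304*1/47972 - 80*1/40557 = -24576/11993 - 80/40557 = -997688272/486400101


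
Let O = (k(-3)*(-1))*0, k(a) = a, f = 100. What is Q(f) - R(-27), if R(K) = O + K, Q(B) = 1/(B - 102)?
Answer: 53/2 ≈ 26.500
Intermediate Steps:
Q(B) = 1/(-102 + B)
O = 0 (O = -3*(-1)*0 = 3*0 = 0)
R(K) = K (R(K) = 0 + K = K)
Q(f) - R(-27) = 1/(-102 + 100) - 1*(-27) = 1/(-2) + 27 = -½ + 27 = 53/2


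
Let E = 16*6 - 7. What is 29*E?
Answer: 2581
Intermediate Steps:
E = 89 (E = 96 - 7 = 89)
29*E = 29*89 = 2581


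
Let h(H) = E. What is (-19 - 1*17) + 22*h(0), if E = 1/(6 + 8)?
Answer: -241/7 ≈ -34.429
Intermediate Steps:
E = 1/14 ≈ 0.071429
h(H) = 1/14
(-19 - 1*17) + 22*h(0) = (-19 - 1*17) + 22*(1/14) = (-19 - 17) + 11/7 = -36 + 11/7 = -241/7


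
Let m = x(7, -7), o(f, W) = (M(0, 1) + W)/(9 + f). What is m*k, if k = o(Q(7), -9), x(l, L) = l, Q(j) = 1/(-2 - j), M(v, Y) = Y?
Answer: -63/10 ≈ -6.3000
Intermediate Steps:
o(f, W) = (1 + W)/(9 + f)
k = -9/10 (k = (1 - 9)/(9 - 1/(2 + 7)) = -8/(9 - 1/9) = -8/(80/9) = (9/80)*(-8) = -9/10 ≈ -0.90000)
m = 7
m*k = 7*(-9/10) = -63/10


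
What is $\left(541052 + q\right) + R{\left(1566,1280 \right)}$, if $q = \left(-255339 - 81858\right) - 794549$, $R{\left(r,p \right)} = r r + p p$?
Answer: $3500062$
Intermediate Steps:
$R{\left(r,p \right)} = p^{2} + r^{2}$ ($R{\left(r,p \right)} = r^{2} + p^{2} = p^{2} + r^{2}$)
$q = -1131746$ ($q = -337197 - 794549 = -1131746$)
$\left(541052 + q\right) + R{\left(1566,1280 \right)} = \left(541052 - 1131746\right) + \left(1280^{2} + 1566^{2}\right) = -590694 + \left(1638400 + 2452356\right) = -590694 + 4090756 = 3500062$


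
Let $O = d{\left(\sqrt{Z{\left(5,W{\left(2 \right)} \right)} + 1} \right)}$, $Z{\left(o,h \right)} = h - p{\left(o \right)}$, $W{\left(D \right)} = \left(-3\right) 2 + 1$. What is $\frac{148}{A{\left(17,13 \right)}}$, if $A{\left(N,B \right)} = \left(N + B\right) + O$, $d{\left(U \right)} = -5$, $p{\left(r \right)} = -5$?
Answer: $\frac{148}{25} \approx 5.92$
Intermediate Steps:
$W{\left(D \right)} = -5$ ($W{\left(D \right)} = -6 + 1 = -5$)
$Z{\left(o,h \right)} = 5 + h$ ($Z{\left(o,h \right)} = h - -5 = h + 5 = 5 + h$)
$O = -5$
$A{\left(N,B \right)} = -5 + B + N$ ($A{\left(N,B \right)} = \left(N + B\right) - 5 = \left(B + N\right) - 5 = -5 + B + N$)
$\frac{148}{A{\left(17,13 \right)}} = \frac{148}{-5 + 13 + 17} = \frac{148}{25}$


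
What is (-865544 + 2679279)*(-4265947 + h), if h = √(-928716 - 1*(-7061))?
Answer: -7737297382045 + 1813735*I*√921655 ≈ -7.7373e+12 + 1.7412e+9*I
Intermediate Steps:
h = I*√921655 (h = √(-928716 + 7061) = √(-921655) = I*√921655 ≈ 960.03*I)
(-865544 + 2679279)*(-4265947 + h) = (-865544 + 2679279)*(-4265947 + I*√921655) = 1813735*(-4265947 + I*√921655) = -7737297382045 + 1813735*I*√921655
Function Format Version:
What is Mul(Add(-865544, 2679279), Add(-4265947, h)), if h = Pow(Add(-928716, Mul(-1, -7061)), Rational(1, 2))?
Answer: Add(-7737297382045, Mul(1813735, I, Pow(921655, Rational(1, 2)))) ≈ Add(-7.7373e+12, Mul(1.7412e+9, I))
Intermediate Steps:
h = Mul(I, Pow(921655, Rational(1, 2))) (h = Pow(Add(-928716, 7061), Rational(1, 2)) = Pow(-921655, Rational(1, 2)) = Mul(I, Pow(921655, Rational(1, 2))) ≈ Mul(960.03, I))
Mul(Add(-865544, 2679279), Add(-4265947, h)) = Mul(Add(-865544, 2679279), Add(-4265947, Mul(I, Pow(921655, Rational(1, 2))))) = Mul(1813735, Add(-4265947, Mul(I, Pow(921655, Rational(1, 2))))) = Add(-7737297382045, Mul(1813735, I, Pow(921655, Rational(1, 2))))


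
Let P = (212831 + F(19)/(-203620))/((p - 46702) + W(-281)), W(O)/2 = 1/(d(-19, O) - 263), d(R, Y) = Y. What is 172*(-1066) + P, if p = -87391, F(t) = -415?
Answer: -9726505385298700/53047805251 ≈ -1.8335e+5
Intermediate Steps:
W(O) = 2/(-263 + O) (W(O) = 2/(O - 263) = 2/(-263 + O))
P = -84196917348/53047805251 (P = (212831 - 415/(-203620))/((-87391 - 46702) + 2/(-263 - 281)) = (212831 - 415*(-1/203620))/(-134093 + 2/(-544)) = (212831 + 83/40724)/(-134093 + 2*(-1/544)) = 8667329727/(40724*(-134093 - 1/272)) = 8667329727/(40724*(-36473297/272)) = (8667329727/40724)*(-272/36473297) = -84196917348/53047805251 ≈ -1.5872)
172*(-1066) + P = 172*(-1066) - 84196917348/53047805251 = -183352 - 84196917348/53047805251 = -9726505385298700/53047805251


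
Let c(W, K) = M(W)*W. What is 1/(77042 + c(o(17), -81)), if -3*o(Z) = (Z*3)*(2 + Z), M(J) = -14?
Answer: 1/81564 ≈ 1.2260e-5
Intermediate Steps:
o(Z) = -Z*(2 + Z) (o(Z) = -Z*3*(2 + Z)/3 = -3*Z*(2 + Z)/3 = -Z*(2 + Z))
c(W, K) = -14*W
1/(77042 + c(o(17), -81)) = 1/(77042 - (-14)*17*(2 + 17)) = 1/(77042 - (-14)*17*19) = 1/(77042 - 14*(-323)) = 1/(77042 + 4522) = 1/81564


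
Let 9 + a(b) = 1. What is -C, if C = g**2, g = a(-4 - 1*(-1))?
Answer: -64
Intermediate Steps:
a(b) = -8 (a(b) = -9 + 1 = -8)
g = -8
C = 64 (C = (-8)**2 = 64)
-C = -1*64 = -64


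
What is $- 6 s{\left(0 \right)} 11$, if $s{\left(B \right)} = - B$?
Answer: $0$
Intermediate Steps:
$- 6 s{\left(0 \right)} 11 = - 6 \left(\left(-1\right) 0\right) 11 = \left(-6\right) 0 \cdot 11 = 0 \cdot 11 = 0$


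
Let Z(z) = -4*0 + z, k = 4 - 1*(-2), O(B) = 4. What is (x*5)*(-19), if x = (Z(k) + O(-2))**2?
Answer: -9500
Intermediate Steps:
k = 6 (k = 4 + 2 = 6)
Z(z) = z (Z(z) = 0 + z = z)
x = 100 (x = (6 + 4)**2 = 10**2 = 100)
(x*5)*(-19) = (100*5)*(-19) = 500*(-19) = -9500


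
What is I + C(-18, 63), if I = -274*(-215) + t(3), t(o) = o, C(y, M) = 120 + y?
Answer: 59015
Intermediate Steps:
I = 58913 (I = -274*(-215) + 3 = 58910 + 3 = 58913)
I + C(-18, 63) = 58913 + (120 - 18) = 58913 + 102 = 59015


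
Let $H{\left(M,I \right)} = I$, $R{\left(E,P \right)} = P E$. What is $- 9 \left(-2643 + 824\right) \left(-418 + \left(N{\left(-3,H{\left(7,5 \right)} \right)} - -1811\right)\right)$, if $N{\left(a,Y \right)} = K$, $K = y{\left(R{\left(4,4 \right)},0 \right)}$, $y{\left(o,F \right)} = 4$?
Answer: $22870287$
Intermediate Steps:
$R{\left(E,P \right)} = E P$
$K = 4$
$N{\left(a,Y \right)} = 4$
$- 9 \left(-2643 + 824\right) \left(-418 + \left(N{\left(-3,H{\left(7,5 \right)} \right)} - -1811\right)\right) = - 9 \left(-2643 + 824\right) \left(-418 + \left(4 - -1811\right)\right) = - 9 \left(- 1819 \left(-418 + \left(4 + 1811\right)\right)\right) = - 9 \left(- 1819 \left(-418 + 1815\right)\right) = - 9 \left(\left(-1819\right) 1397\right) = \left(-9\right) \left(-2541143\right) = 22870287$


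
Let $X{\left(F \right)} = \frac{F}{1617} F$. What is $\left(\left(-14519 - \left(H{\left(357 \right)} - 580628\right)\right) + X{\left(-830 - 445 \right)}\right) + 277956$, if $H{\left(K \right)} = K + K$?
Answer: $\frac{455108064}{539} \approx 8.4436 \cdot 10^{5}$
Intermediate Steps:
$H{\left(K \right)} = 2 K$
$X{\left(F \right)} = \frac{F^{2}}{1617}$ ($X{\left(F \right)} = F \frac{1}{1617} F = \frac{F}{1617} F = \frac{F^{2}}{1617}$)
$\left(\left(-14519 - \left(H{\left(357 \right)} - 580628\right)\right) + X{\left(-830 - 445 \right)}\right) + 277956 = \left(\left(-14519 - \left(2 \cdot 357 - 580628\right)\right) + \frac{\left(-830 - 445\right)^{2}}{1617}\right) + 277956 = \left(\left(-14519 - \left(714 - 580628\right)\right) + \frac{\left(-830 - 445\right)^{2}}{1617}\right) + 277956 = \left(\left(-14519 - -579914\right) + \frac{\left(-1275\right)^{2}}{1617}\right) + 277956 = \left(\left(-14519 + 579914\right) + \frac{1}{1617} \cdot 1625625\right) + 277956 = \left(565395 + \frac{541875}{539}\right) + 277956 = \frac{305289780}{539} + 277956 = \frac{455108064}{539}$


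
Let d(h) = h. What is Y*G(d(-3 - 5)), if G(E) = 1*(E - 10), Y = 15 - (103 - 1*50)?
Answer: 684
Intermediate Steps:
Y = -38 (Y = 15 - (103 - 50) = 15 - 1*53 = 15 - 53 = -38)
G(E) = -10 + E (G(E) = 1*(-10 + E) = -10 + E)
Y*G(d(-3 - 5)) = -38*(-10 + (-3 - 5)) = -38*(-10 - 8) = -38*(-18) = 684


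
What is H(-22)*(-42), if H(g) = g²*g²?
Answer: -9838752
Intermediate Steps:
H(g) = g⁴
H(-22)*(-42) = (-22)⁴*(-42) = 234256*(-42) = -9838752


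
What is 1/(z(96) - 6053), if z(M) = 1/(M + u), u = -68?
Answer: -28/169483 ≈ -0.00016521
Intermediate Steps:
z(M) = 1/(-68 + M) (z(M) = 1/(M - 68) = 1/(-68 + M))
1/(z(96) - 6053) = 1/(1/(-68 + 96) - 6053) = 1/(1/28 - 6053) = 1/(-169483/28) = -28/169483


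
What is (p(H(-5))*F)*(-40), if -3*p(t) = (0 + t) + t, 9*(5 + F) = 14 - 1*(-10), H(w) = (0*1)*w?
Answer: 0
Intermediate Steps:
H(w) = 0 (H(w) = 0*w = 0)
F = -7/3 (F = -5 + (14 - 1*(-10))/9 = -5 + (14 + 10)/9 = -5 + (⅑)*24 = -5 + 8/3 = -7/3 ≈ -2.3333)
p(t) = -2*t/3 (p(t) = -((0 + t) + t)/3 = -(t + t)/3 = -2*t/3)
(p(H(-5))*F)*(-40) = (-⅔*0*(-7/3))*(-40) = (0*(-7/3))*(-40) = 0*(-40) = 0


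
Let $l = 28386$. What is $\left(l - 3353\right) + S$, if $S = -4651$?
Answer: $20382$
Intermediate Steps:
$\left(l - 3353\right) + S = \left(28386 - 3353\right) - 4651 = 25033 - 4651 = 20382$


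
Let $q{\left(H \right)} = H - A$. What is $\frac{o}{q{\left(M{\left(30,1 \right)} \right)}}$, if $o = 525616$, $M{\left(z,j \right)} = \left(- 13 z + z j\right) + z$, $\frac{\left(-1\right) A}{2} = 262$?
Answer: $\frac{262808}{97} \approx 2709.4$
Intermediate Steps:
$A = -524$ ($A = \left(-2\right) 262 = -524$)
$M{\left(z,j \right)} = - 12 z + j z$ ($M{\left(z,j \right)} = \left(- 13 z + j z\right) + z = - 12 z + j z$)
$q{\left(H \right)} = 524 + H$ ($q{\left(H \right)} = H - -524 = H + 524 = 524 + H$)
$\frac{o}{q{\left(M{\left(30,1 \right)} \right)}} = \frac{525616}{524 + 30 \left(-12 + 1\right)} = \frac{525616}{524 + 30 \left(-11\right)} = \frac{525616}{524 - 330} = \frac{525616}{194} = 525616 \cdot \frac{1}{194} = \frac{262808}{97}$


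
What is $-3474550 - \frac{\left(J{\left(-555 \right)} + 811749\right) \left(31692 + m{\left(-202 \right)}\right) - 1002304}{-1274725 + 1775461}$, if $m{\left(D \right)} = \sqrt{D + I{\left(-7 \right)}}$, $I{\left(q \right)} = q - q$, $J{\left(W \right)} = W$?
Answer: $- \frac{220692453343}{62592} - \frac{135199 i \sqrt{202}}{83456} \approx -3.5259 \cdot 10^{6} - 23.025 i$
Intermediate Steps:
$I{\left(q \right)} = 0$
$m{\left(D \right)} = \sqrt{D}$ ($m{\left(D \right)} = \sqrt{D + 0} = \sqrt{D}$)
$-3474550 - \frac{\left(J{\left(-555 \right)} + 811749\right) \left(31692 + m{\left(-202 \right)}\right) - 1002304}{-1274725 + 1775461} = -3474550 - \frac{\left(-555 + 811749\right) \left(31692 + \sqrt{-202}\right) - 1002304}{-1274725 + 1775461} = -3474550 - \frac{811194 \left(31692 + i \sqrt{202}\right) - 1002304}{500736} = -3474550 - \left(\left(25708360248 + 811194 i \sqrt{202}\right) - 1002304\right) \frac{1}{500736} = -3474550 - \left(25707357944 + 811194 i \sqrt{202}\right) \frac{1}{500736} = -3474550 - \left(\frac{3213419743}{62592} + \frac{135199 i \sqrt{202}}{83456}\right) = - \frac{220692453343}{62592} - \frac{135199 i \sqrt{202}}{83456}$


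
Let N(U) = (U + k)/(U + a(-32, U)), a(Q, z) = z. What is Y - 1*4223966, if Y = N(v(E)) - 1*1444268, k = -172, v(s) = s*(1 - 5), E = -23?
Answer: -130369392/23 ≈ -5.6682e+6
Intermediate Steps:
v(s) = -4*s (v(s) = s*(-4) = -4*s)
N(U) = (-172 + U)/(2*U) (N(U) = (U - 172)/(U + U) = (-172 + U)/((2*U)) = (-172 + U)*(1/(2*U)) = (-172 + U)/(2*U))
Y = -33218174/23 (Y = (-172 - 4*(-23))/(2*((-4*(-23)))) - 1*1444268 = (½)*(-172 + 92)/92 - 1444268 = (½)*(1/92)*(-80) - 1444268 = -10/23 - 1444268 = -33218174/23 ≈ -1.4443e+6)
Y - 1*4223966 = -33218174/23 - 1*4223966 = -33218174/23 - 4223966 = -130369392/23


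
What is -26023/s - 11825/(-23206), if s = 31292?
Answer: -116930919/363081076 ≈ -0.32205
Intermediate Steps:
-26023/s - 11825/(-23206) = -26023/31292 - 11825/(-23206) = -26023*1/31292 - 11825*(-1/23206) = -26023/31292 + 11825/23206 = -116930919/363081076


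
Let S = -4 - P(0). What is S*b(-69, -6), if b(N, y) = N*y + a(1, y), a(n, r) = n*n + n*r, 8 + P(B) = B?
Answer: 1636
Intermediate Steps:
P(B) = -8 + B
a(n, r) = n² + n*r
b(N, y) = 1 + y + N*y (b(N, y) = N*y + 1*(1 + y) = N*y + (1 + y) = 1 + y + N*y)
S = 4 (S = -4 - (-8 + 0) = -4 - 1*(-8) = -4 + 8 = 4)
S*b(-69, -6) = 4*(1 - 6 - 69*(-6)) = 4*(1 - 6 + 414) = 4*409 = 1636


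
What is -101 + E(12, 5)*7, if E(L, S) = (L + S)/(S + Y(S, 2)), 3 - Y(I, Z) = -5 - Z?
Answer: -1396/15 ≈ -93.067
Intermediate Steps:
Y(I, Z) = 8 + Z (Y(I, Z) = 3 - (-5 - Z) = 3 + (5 + Z) = 8 + Z)
E(L, S) = (L + S)/(10 + S) (E(L, S) = (L + S)/(S + (8 + 2)) = (L + S)/(S + 10) = (L + S)/(10 + S))
-101 + E(12, 5)*7 = -101 + ((12 + 5)/(10 + 5))*7 = -101 + (17/15)*7 = -101 + 119/15 = -1396/15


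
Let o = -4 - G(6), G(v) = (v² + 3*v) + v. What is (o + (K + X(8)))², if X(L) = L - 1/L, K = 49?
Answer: 3249/64 ≈ 50.766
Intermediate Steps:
G(v) = v² + 4*v
o = -64 (o = -4 - 6*(4 + 6) = -4 - 6*10 = -4 - 1*60 = -4 - 60 = -64)
(o + (K + X(8)))² = (-64 + (49 + (8 - 1/8)))² = (-64 + (49 + (8 - 1*⅛)))² = (-64 + (49 + (8 - ⅛)))² = (-64 + (49 + 63/8))² = (-64 + 455/8)² = (-57/8)² = 3249/64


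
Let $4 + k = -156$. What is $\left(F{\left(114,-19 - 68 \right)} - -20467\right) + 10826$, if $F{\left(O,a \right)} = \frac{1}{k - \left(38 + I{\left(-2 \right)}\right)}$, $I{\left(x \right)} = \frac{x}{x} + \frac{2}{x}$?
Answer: $\frac{6196013}{198} \approx 31293.0$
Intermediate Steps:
$k = -160$ ($k = -4 - 156 = -160$)
$I{\left(x \right)} = 1 + \frac{2}{x}$
$F{\left(O,a \right)} = - \frac{1}{198}$ ($F{\left(O,a \right)} = \frac{1}{-160 - \left(38 + \frac{2 - 2}{-2}\right)} = \frac{1}{-160 - \left(38 - 0\right)} = \frac{1}{-160 - 38} = \frac{1}{-198} = - \frac{1}{198}$)
$\left(F{\left(114,-19 - 68 \right)} - -20467\right) + 10826 = \left(- \frac{1}{198} - -20467\right) + 10826 = \left(- \frac{1}{198} + 20467\right) + 10826 = \frac{4052465}{198} + 10826 = \frac{6196013}{198}$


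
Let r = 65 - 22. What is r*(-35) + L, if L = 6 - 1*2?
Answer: -1501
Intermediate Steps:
L = 4 (L = 6 - 2 = 4)
r = 43
r*(-35) + L = 43*(-35) + 4 = -1505 + 4 = -1501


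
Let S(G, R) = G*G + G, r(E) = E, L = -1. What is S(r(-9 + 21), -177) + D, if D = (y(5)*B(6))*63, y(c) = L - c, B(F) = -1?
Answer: 534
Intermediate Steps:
S(G, R) = G + G² (S(G, R) = G² + G = G + G²)
y(c) = -1 - c
D = 378 (D = ((-1 - 1*5)*(-1))*63 = ((-1 - 5)*(-1))*63 = -6*(-1)*63 = 6*63 = 378)
S(r(-9 + 21), -177) + D = (-9 + 21)*(1 + (-9 + 21)) + 378 = 12*(1 + 12) + 378 = 12*13 + 378 = 156 + 378 = 534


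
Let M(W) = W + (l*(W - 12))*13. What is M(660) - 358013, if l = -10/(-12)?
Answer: -350333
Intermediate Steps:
l = ⅚ (l = -10*(-1/12) = ⅚ ≈ 0.83333)
M(W) = -130 + 71*W/6 (M(W) = W + (5*(W - 12)/6)*13 = W + (5*(-12 + W)/6)*13 = W + (-10 + 5*W/6)*13 = W + (-130 + 65*W/6) = -130 + 71*W/6)
M(660) - 358013 = (-130 + (71/6)*660) - 358013 = (-130 + 7810) - 358013 = 7680 - 358013 = -350333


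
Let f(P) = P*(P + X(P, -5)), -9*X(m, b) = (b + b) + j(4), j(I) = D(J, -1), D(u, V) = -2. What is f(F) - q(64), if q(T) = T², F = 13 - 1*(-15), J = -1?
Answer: -9824/3 ≈ -3274.7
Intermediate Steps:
j(I) = -2
F = 28 (F = 13 + 15 = 28)
X(m, b) = 2/9 - 2*b/9 (X(m, b) = -((b + b) - 2)/9 = -(2*b - 2)/9 = -(-2 + 2*b)/9 = 2/9 - 2*b/9)
f(P) = P*(4/3 + P) (f(P) = P*(P + (2/9 - 2/9*(-5))) = P*(P + (2/9 + 10/9)) = P*(P + 4/3) = P*(4/3 + P))
f(F) - q(64) = (⅓)*28*(4 + 3*28) - 1*64² = (⅓)*28*(4 + 84) - 1*4096 = (⅓)*28*88 - 4096 = 2464/3 - 4096 = -9824/3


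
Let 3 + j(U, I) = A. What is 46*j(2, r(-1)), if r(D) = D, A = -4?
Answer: -322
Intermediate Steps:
j(U, I) = -7 (j(U, I) = -3 - 4 = -7)
46*j(2, r(-1)) = 46*(-7) = -322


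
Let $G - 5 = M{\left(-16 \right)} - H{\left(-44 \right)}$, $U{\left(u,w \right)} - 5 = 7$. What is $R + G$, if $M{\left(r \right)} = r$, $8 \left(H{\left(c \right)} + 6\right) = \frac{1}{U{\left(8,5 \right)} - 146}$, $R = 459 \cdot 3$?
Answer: $\frac{1470785}{1072} \approx 1372.0$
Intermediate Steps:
$U{\left(u,w \right)} = 12$ ($U{\left(u,w \right)} = 5 + 7 = 12$)
$R = 1377$
$H{\left(c \right)} = - \frac{6433}{1072}$ ($H{\left(c \right)} = -6 + \frac{1}{8 \left(12 - 146\right)} = -6 + \frac{1}{8 \left(-134\right)} = -6 + \frac{1}{8} \left(- \frac{1}{134}\right) = -6 - \frac{1}{1072} = - \frac{6433}{1072}$)
$G = - \frac{5359}{1072}$ ($G = 5 - \frac{10719}{1072} = - \frac{5359}{1072} \approx -4.9991$)
$R + G = 1377 - \frac{5359}{1072} = \frac{1470785}{1072}$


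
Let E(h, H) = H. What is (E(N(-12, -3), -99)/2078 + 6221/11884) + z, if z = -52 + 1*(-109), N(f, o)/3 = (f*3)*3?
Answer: -1982068275/12347476 ≈ -160.52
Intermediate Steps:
N(f, o) = 27*f (N(f, o) = 3*((f*3)*3) = 3*((3*f)*3) = 3*(9*f) = 27*f)
z = -161 (z = -52 - 109 = -161)
(E(N(-12, -3), -99)/2078 + 6221/11884) + z = (-99/2078 + 6221/11884) - 161 = 5875361/12347476 - 161 = -1982068275/12347476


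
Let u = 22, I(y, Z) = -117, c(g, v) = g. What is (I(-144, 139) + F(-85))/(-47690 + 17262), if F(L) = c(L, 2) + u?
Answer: 45/7607 ≈ 0.0059156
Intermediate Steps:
F(L) = 22 + L (F(L) = L + 22 = 22 + L)
(I(-144, 139) + F(-85))/(-47690 + 17262) = (-117 + (22 - 85))/(-47690 + 17262) = (-117 - 63)/(-30428) = -180*(-1/30428) = 45/7607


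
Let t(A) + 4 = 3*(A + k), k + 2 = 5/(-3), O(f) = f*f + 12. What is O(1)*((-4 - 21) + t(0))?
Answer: -520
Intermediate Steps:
O(f) = 12 + f**2 (O(f) = f**2 + 12 = 12 + f**2)
k = -11/3 (k = -2 + 5/(-3) = -2 + 5*(-1/3) = -2 - 5/3 = -11/3 ≈ -3.6667)
t(A) = -15 + 3*A (t(A) = -4 + 3*(A - 11/3) = -4 + 3*(-11/3 + A) = -4 + (-11 + 3*A) = -15 + 3*A)
O(1)*((-4 - 21) + t(0)) = (12 + 1**2)*((-4 - 21) + (-15 + 3*0)) = (12 + 1)*(-25 + (-15 + 0)) = 13*(-25 - 15) = 13*(-40) = -520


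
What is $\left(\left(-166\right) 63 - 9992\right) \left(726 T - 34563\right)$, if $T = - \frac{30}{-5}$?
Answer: $617733150$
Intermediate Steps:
$T = 6$ ($T = \left(-30\right) \left(- \frac{1}{5}\right) = 6$)
$\left(\left(-166\right) 63 - 9992\right) \left(726 T - 34563\right) = \left(\left(-166\right) 63 - 9992\right) \left(726 \cdot 6 - 34563\right) = \left(-10458 - 9992\right) \left(4356 - 34563\right) = \left(-20450\right) \left(-30207\right) = 617733150$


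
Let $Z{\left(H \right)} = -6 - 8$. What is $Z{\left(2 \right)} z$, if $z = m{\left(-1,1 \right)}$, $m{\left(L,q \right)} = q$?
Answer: $-14$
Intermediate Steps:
$Z{\left(H \right)} = -14$ ($Z{\left(H \right)} = -6 - 8 = -14$)
$z = 1$
$Z{\left(2 \right)} z = \left(-14\right) 1 = -14$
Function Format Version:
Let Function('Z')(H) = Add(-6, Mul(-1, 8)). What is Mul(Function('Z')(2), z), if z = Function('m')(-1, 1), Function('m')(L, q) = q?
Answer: -14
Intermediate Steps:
Function('Z')(H) = -14 (Function('Z')(H) = Add(-6, -8) = -14)
z = 1
Mul(Function('Z')(2), z) = Mul(-14, 1) = -14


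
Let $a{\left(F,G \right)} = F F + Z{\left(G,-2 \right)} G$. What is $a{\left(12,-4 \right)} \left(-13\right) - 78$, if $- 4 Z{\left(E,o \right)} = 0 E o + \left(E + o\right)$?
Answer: $-1872$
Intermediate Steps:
$Z{\left(E,o \right)} = - \frac{E}{4} - \frac{o}{4}$ ($Z{\left(E,o \right)} = - \frac{0 E o + \left(E + o\right)}{4} = - \frac{0 o + \left(E + o\right)}{4} = - \frac{0 + \left(E + o\right)}{4} = - \frac{E + o}{4} = - \frac{E}{4} - \frac{o}{4}$)
$a{\left(F,G \right)} = F^{2} + G \left(\frac{1}{2} - \frac{G}{4}\right)$ ($a{\left(F,G \right)} = F F + \left(- \frac{G}{4} - - \frac{1}{2}\right) G = F^{2} + \left(- \frac{G}{4} + \frac{1}{2}\right) G = F^{2} + \left(\frac{1}{2} - \frac{G}{4}\right) G = F^{2} + G \left(\frac{1}{2} - \frac{G}{4}\right)$)
$a{\left(12,-4 \right)} \left(-13\right) - 78 = \left(12^{2} - - (-2 - 4)\right) \left(-13\right) - 78 = \left(144 - \left(-1\right) \left(-6\right)\right) \left(-13\right) - 78 = \left(144 - 6\right) \left(-13\right) - 78 = 138 \left(-13\right) - 78 = -1794 - 78 = -1872$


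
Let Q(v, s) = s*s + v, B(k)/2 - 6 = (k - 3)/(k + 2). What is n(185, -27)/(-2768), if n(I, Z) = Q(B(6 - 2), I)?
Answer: -12839/1038 ≈ -12.369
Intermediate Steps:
B(k) = 12 + 2*(-3 + k)/(2 + k) (B(k) = 12 + 2*((k - 3)/(k + 2)) = 12 + 2*((-3 + k)/(2 + k)) = 12 + 2*(-3 + k)/(2 + k))
Q(v, s) = v + s² (Q(v, s) = s² + v = v + s²)
n(I, Z) = 37/3 + I² (n(I, Z) = 2*(9 + 7*(6 - 2))/(2 + (6 - 2)) + I² = 2*(9 + 7*4)/(2 + 4) + I² = 2*(9 + 28)/6 + I² = 2*(⅙)*37 + I² = 37/3 + I²)
n(185, -27)/(-2768) = (37/3 + 185²)/(-2768) = (37/3 + 34225)*(-1/2768) = (102712/3)*(-1/2768) = -12839/1038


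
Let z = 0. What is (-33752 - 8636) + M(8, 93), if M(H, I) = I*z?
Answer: -42388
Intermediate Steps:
M(H, I) = 0 (M(H, I) = I*0 = 0)
(-33752 - 8636) + M(8, 93) = (-33752 - 8636) + 0 = -42388 + 0 = -42388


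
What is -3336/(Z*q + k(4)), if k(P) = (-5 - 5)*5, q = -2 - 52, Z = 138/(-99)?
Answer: -132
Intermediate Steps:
Z = -46/33 (Z = 138*(-1/99) = -46/33 ≈ -1.3939)
q = -54
k(P) = -50 (k(P) = -10*5 = -50)
-3336/(Z*q + k(4)) = -3336/(-46/33*(-54) - 50) = -3336/(828/11 - 50) = -3336/278/11 = -3336*11/278 = -132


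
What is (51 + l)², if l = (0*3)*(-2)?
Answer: 2601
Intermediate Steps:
l = 0 (l = 0*(-2) = 0)
(51 + l)² = (51 + 0)² = 51² = 2601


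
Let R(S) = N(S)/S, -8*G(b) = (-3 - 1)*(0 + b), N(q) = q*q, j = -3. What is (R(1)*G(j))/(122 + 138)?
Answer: -3/520 ≈ -0.0057692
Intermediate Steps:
N(q) = q²
G(b) = b/2 (G(b) = -(-3 - 1)*(0 + b)/8 = -(-1)*b/2 = b/2)
R(S) = S (R(S) = S²/S = S)
(R(1)*G(j))/(122 + 138) = (1*((½)*(-3)))/(122 + 138) = (1*(-3/2))/260 = -3/2*1/260 = -3/520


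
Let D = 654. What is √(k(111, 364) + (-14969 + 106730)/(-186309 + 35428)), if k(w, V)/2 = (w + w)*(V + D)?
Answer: 3*√1143290939907919/150881 ≈ 672.30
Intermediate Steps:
k(w, V) = 4*w*(654 + V) (k(w, V) = 2*((w + w)*(V + 654)) = 2*((2*w)*(654 + V)) = 2*(2*w*(654 + V)) = 4*w*(654 + V))
√(k(111, 364) + (-14969 + 106730)/(-186309 + 35428)) = √(4*111*(654 + 364) + (-14969 + 106730)/(-186309 + 35428)) = √(4*111*1018 + 91761/(-150881)) = √(451992 + 91761*(-1/150881)) = √(451992 - 91761/150881) = √(68196913191/150881) = 3*√1143290939907919/150881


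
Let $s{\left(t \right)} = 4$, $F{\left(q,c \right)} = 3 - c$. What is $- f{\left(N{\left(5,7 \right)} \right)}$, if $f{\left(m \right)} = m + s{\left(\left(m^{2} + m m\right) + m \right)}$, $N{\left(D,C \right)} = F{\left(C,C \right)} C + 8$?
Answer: $16$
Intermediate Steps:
$N{\left(D,C \right)} = 8 + C \left(3 - C\right)$ ($N{\left(D,C \right)} = \left(3 - C\right) C + 8 = C \left(3 - C\right) + 8 = 8 + C \left(3 - C\right)$)
$f{\left(m \right)} = 4 + m$ ($f{\left(m \right)} = m + 4 = 4 + m$)
$- f{\left(N{\left(5,7 \right)} \right)} = - (4 + \left(8 - 7 \left(-3 + 7\right)\right)) = - (4 + \left(8 - 7 \cdot 4\right)) = - (4 + \left(8 - 28\right)) = - (4 - 20) = \left(-1\right) \left(-16\right) = 16$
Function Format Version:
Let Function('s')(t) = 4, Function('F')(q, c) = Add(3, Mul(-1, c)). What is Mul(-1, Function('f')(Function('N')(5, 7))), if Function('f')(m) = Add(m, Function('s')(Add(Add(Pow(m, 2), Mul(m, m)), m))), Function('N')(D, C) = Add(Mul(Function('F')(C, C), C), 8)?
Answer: 16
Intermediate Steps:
Function('N')(D, C) = Add(8, Mul(C, Add(3, Mul(-1, C)))) (Function('N')(D, C) = Add(Mul(Add(3, Mul(-1, C)), C), 8) = Add(Mul(C, Add(3, Mul(-1, C))), 8) = Add(8, Mul(C, Add(3, Mul(-1, C)))))
Function('f')(m) = Add(4, m) (Function('f')(m) = Add(m, 4) = Add(4, m))
Mul(-1, Function('f')(Function('N')(5, 7))) = Mul(-1, Add(4, Add(8, Mul(-1, 7, Add(-3, 7))))) = Mul(-1, Add(4, Add(8, Mul(-1, 7, 4)))) = Mul(-1, Add(4, Add(8, -28))) = Mul(-1, Add(4, -20)) = Mul(-1, -16) = 16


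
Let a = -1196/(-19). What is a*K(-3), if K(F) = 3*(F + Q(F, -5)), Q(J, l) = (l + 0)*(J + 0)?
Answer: 43056/19 ≈ 2266.1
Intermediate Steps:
Q(J, l) = J*l (Q(J, l) = l*J = J*l)
a = 1196/19 (a = -1196*(-1/19) = 1196/19 ≈ 62.947)
K(F) = -12*F (K(F) = 3*(F + F*(-5)) = 3*(F - 5*F) = 3*(-4*F) = -12*F)
a*K(-3) = 1196*(-12*(-3))/19 = (1196/19)*36 = 43056/19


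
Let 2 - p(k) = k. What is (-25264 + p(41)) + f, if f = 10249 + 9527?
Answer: -5527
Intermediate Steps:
p(k) = 2 - k
f = 19776
(-25264 + p(41)) + f = (-25264 + (2 - 1*41)) + 19776 = (-25264 + (2 - 41)) + 19776 = (-25264 - 39) + 19776 = -25303 + 19776 = -5527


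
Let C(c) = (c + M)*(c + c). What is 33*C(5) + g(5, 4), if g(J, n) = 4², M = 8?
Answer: 4306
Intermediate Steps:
g(J, n) = 16
C(c) = 2*c*(8 + c) (C(c) = (c + 8)*(c + c) = (8 + c)*(2*c) = 2*c*(8 + c))
33*C(5) + g(5, 4) = 33*(2*5*(8 + 5)) + 16 = 33*(2*5*13) + 16 = 33*130 + 16 = 4290 + 16 = 4306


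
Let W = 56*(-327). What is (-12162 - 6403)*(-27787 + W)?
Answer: 855827935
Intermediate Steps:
W = -18312
(-12162 - 6403)*(-27787 + W) = (-12162 - 6403)*(-27787 - 18312) = -18565*(-46099) = 855827935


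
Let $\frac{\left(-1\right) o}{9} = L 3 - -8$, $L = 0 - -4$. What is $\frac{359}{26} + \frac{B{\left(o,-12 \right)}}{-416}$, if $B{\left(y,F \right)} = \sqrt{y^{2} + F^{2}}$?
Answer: $\frac{359}{26} - \frac{3 \sqrt{226}}{104} \approx 13.374$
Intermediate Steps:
$L = 4$ ($L = 0 + 4 = 4$)
$o = -180$ ($o = - 9 \left(4 \cdot 3 - -8\right) = - 9 \left(12 + 8\right) = \left(-9\right) 20 = -180$)
$B{\left(y,F \right)} = \sqrt{F^{2} + y^{2}}$
$\frac{359}{26} + \frac{B{\left(o,-12 \right)}}{-416} = \frac{359}{26} + \frac{\sqrt{\left(-12\right)^{2} + \left(-180\right)^{2}}}{-416} = 359 \cdot \frac{1}{26} + \sqrt{144 + 32400} \left(- \frac{1}{416}\right) = \frac{359}{26} + \sqrt{32544} \left(- \frac{1}{416}\right) = \frac{359}{26} + 12 \sqrt{226} \left(- \frac{1}{416}\right) = \frac{359}{26} - \frac{3 \sqrt{226}}{104}$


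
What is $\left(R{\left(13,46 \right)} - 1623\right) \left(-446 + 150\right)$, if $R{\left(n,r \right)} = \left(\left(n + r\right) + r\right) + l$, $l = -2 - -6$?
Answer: $448144$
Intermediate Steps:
$l = 4$ ($l = -2 + 6 = 4$)
$R{\left(n,r \right)} = 4 + n + 2 r$ ($R{\left(n,r \right)} = \left(\left(n + r\right) + r\right) + 4 = \left(n + 2 r\right) + 4 = 4 + n + 2 r$)
$\left(R{\left(13,46 \right)} - 1623\right) \left(-446 + 150\right) = \left(\left(4 + 13 + 2 \cdot 46\right) - 1623\right) \left(-446 + 150\right) = \left(\left(4 + 13 + 92\right) - 1623\right) \left(-296\right) = \left(109 - 1623\right) \left(-296\right) = \left(-1514\right) \left(-296\right) = 448144$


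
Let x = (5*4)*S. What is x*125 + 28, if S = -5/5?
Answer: -2472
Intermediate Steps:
S = -1 (S = -5*1/5 = -1)
x = -20 (x = (5*4)*(-1) = 20*(-1) = -20)
x*125 + 28 = -20*125 + 28 = -2500 + 28 = -2472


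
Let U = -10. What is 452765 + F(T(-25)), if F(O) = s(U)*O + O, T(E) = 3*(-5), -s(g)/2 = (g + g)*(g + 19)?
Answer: 447350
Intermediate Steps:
s(g) = -4*g*(19 + g) (s(g) = -2*(g + g)*(g + 19) = -2*2*g*(19 + g) = -4*g*(19 + g))
T(E) = -15
F(O) = 361*O (F(O) = (-4*(-10)*(19 - 10))*O + O = (-4*(-10)*9)*O + O = 360*O + O = 361*O)
452765 + F(T(-25)) = 452765 + 361*(-15) = 452765 - 5415 = 447350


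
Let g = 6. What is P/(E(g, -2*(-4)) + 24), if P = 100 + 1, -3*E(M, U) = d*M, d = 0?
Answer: 101/24 ≈ 4.2083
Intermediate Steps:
E(M, U) = 0 (E(M, U) = -0*M = -1/3*0 = 0)
P = 101
P/(E(g, -2*(-4)) + 24) = 101/(0 + 24) = 101/24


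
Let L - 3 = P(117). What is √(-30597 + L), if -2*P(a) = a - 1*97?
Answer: 2*I*√7651 ≈ 174.94*I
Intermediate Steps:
P(a) = 97/2 - a/2 (P(a) = -(a - 1*97)/2 = -(a - 97)/2 = -(-97 + a)/2 = 97/2 - a/2)
L = -7 (L = 3 + (97/2 - ½*117) = 3 + (97/2 - 117/2) = 3 - 10 = -7)
√(-30597 + L) = √(-30597 - 7) = √(-30604) = 2*I*√7651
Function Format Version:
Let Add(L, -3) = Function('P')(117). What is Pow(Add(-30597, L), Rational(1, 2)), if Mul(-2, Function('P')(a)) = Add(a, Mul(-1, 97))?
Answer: Mul(2, I, Pow(7651, Rational(1, 2))) ≈ Mul(174.94, I)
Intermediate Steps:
Function('P')(a) = Add(Rational(97, 2), Mul(Rational(-1, 2), a)) (Function('P')(a) = Mul(Rational(-1, 2), Add(a, Mul(-1, 97))) = Mul(Rational(-1, 2), Add(a, -97)) = Mul(Rational(-1, 2), Add(-97, a)) = Add(Rational(97, 2), Mul(Rational(-1, 2), a)))
L = -7 (L = Add(3, Add(Rational(97, 2), Mul(Rational(-1, 2), 117))) = Add(3, Add(Rational(97, 2), Rational(-117, 2))) = Add(3, -10) = -7)
Pow(Add(-30597, L), Rational(1, 2)) = Pow(Add(-30597, -7), Rational(1, 2)) = Pow(-30604, Rational(1, 2)) = Mul(2, I, Pow(7651, Rational(1, 2)))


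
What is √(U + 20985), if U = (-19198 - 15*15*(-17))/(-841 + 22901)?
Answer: √2552969204405/11030 ≈ 144.86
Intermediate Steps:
U = -15373/22060 (U = (-19198 - 225*(-17))/22060 = (-19198 + 3825)*(1/22060) = -15373*1/22060 = -15373/22060 ≈ -0.69687)
√(U + 20985) = √(-15373/22060 + 20985) = √(462913727/22060) = √2552969204405/11030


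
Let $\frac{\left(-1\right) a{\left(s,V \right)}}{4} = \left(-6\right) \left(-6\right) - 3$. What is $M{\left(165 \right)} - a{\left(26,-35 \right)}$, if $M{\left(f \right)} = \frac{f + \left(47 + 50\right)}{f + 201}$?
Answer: $\frac{24287}{183} \approx 132.72$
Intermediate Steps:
$M{\left(f \right)} = \frac{97 + f}{201 + f}$ ($M{\left(f \right)} = \frac{f + 97}{201 + f} = \frac{97 + f}{201 + f}$)
$a{\left(s,V \right)} = -132$ ($a{\left(s,V \right)} = - 4 \left(\left(-6\right) \left(-6\right) - 3\right) = - 4 \left(36 - 3\right) = \left(-4\right) 33 = -132$)
$M{\left(165 \right)} - a{\left(26,-35 \right)} = \frac{97 + 165}{201 + 165} - -132 = \frac{1}{366} \cdot 262 + 132 = \frac{131}{183} + 132 = \frac{24287}{183}$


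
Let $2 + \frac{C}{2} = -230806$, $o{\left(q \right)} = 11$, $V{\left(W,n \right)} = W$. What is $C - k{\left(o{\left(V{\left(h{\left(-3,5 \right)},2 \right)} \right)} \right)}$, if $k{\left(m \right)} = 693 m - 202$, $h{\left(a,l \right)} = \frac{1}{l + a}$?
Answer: $-469037$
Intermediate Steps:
$h{\left(a,l \right)} = \frac{1}{a + l}$
$C = -461616$ ($C = -4 + 2 \left(-230806\right) = -4 - 461612 = -461616$)
$k{\left(m \right)} = -202 + 693 m$
$C - k{\left(o{\left(V{\left(h{\left(-3,5 \right)},2 \right)} \right)} \right)} = -461616 - \left(-202 + 693 \cdot 11\right) = -461616 - \left(-202 + 7623\right) = -461616 - 7421 = -469037$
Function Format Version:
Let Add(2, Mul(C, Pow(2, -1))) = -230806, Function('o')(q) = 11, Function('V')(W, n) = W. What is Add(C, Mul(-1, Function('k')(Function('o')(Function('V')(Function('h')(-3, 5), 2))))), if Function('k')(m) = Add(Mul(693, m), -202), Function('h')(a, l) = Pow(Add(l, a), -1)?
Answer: -469037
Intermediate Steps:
Function('h')(a, l) = Pow(Add(a, l), -1)
C = -461616 (C = Add(-4, Mul(2, -230806)) = Add(-4, -461612) = -461616)
Function('k')(m) = Add(-202, Mul(693, m))
Add(C, Mul(-1, Function('k')(Function('o')(Function('V')(Function('h')(-3, 5), 2))))) = Add(-461616, Mul(-1, Add(-202, Mul(693, 11)))) = Add(-461616, Mul(-1, Add(-202, 7623))) = Add(-461616, Mul(-1, 7421)) = Add(-461616, -7421) = -469037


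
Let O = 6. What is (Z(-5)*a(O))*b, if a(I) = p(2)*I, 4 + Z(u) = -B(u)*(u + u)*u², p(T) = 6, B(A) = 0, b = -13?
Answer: 1872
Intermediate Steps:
Z(u) = -4 (Z(u) = -4 - 0*(u + u)*u² = -4 - 0*(2*u)*u² = -4 - 0*u² = -4 - 1*0 = -4 + 0 = -4)
a(I) = 6*I
(Z(-5)*a(O))*b = -24*6*(-13) = -4*36*(-13) = -144*(-13) = 1872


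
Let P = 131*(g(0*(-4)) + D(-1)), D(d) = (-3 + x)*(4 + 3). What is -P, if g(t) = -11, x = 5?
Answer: -393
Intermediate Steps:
D(d) = 14 (D(d) = (-3 + 5)*(4 + 3) = 2*7 = 14)
P = 393 (P = 131*(-11 + 14) = 131*3 = 393)
-P = -1*393 = -393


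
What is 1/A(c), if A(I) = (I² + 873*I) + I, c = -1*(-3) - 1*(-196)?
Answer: 1/213527 ≈ 4.6833e-6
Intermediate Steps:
c = 199 (c = 3 + 196 = 199)
A(I) = I² + 874*I
1/A(c) = 1/(199*(874 + 199)) = 1/(199*1073) = 1/213527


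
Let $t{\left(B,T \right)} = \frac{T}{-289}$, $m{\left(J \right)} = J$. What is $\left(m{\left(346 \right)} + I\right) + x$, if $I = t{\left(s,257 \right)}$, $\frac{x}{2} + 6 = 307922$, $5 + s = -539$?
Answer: $\frac{178075185}{289} \approx 6.1618 \cdot 10^{5}$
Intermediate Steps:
$s = -544$ ($s = -5 - 539 = -544$)
$x = 615832$ ($x = -12 + 2 \cdot 307922 = -12 + 615844 = 615832$)
$t{\left(B,T \right)} = - \frac{T}{289}$ ($t{\left(B,T \right)} = T \left(- \frac{1}{289}\right) = - \frac{T}{289}$)
$I = - \frac{257}{289}$ ($I = \left(- \frac{1}{289}\right) 257 = - \frac{257}{289} \approx -0.88927$)
$\left(m{\left(346 \right)} + I\right) + x = \left(346 - \frac{257}{289}\right) + 615832 = \frac{99737}{289} + 615832 = \frac{178075185}{289}$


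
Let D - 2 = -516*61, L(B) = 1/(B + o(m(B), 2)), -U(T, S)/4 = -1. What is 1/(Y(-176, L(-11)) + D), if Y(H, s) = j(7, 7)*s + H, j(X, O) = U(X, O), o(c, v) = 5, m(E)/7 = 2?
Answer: -3/94952 ≈ -3.1595e-5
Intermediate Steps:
m(E) = 14 (m(E) = 7*2 = 14)
U(T, S) = 4 (U(T, S) = -4*(-1) = 4)
j(X, O) = 4
L(B) = 1/(5 + B) (L(B) = 1/(B + 5) = 1/(5 + B))
Y(H, s) = H + 4*s (Y(H, s) = 4*s + H = H + 4*s)
D = -31474 (D = 2 - 516*61 = 2 - 31476 = -31474)
1/(Y(-176, L(-11)) + D) = 1/((-176 + 4/(5 - 11)) - 31474) = 1/((-176 + 4/(-6)) - 31474) = 1/((-176 + 4*(-1/6)) - 31474) = 1/((-176 - 2/3) - 31474) = 1/(-530/3 - 31474) = 1/(-94952/3) = -3/94952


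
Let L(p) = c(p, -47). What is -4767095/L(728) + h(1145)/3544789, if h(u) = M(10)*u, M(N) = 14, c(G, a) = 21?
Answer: -16898345581325/74440569 ≈ -2.2700e+5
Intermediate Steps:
L(p) = 21
h(u) = 14*u
-4767095/L(728) + h(1145)/3544789 = -4767095/21 + (14*1145)/3544789 = -4767095*1/21 + 16030*(1/3544789) = -4767095/21 + 16030/3544789 = -16898345581325/74440569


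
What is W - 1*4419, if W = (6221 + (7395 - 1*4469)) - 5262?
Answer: -534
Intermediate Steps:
W = 3885 (W = (6221 + (7395 - 4469)) - 5262 = (6221 + 2926) - 5262 = 9147 - 5262 = 3885)
W - 1*4419 = 3885 - 1*4419 = 3885 - 4419 = -534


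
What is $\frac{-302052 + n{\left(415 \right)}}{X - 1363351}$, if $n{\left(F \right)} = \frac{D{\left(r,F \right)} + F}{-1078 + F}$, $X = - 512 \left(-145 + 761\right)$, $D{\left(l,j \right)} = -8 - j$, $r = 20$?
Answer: $\frac{200260468}{1113006609} \approx 0.17993$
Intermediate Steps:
$X = -315392$ ($X = \left(-512\right) 616 = -315392$)
$n{\left(F \right)} = - \frac{8}{-1078 + F}$ ($n{\left(F \right)} = \frac{\left(-8 - F\right) + F}{-1078 + F} = - \frac{8}{-1078 + F}$)
$\frac{-302052 + n{\left(415 \right)}}{X - 1363351} = \frac{-302052 - \frac{8}{-1078 + 415}}{-315392 - 1363351} = \frac{-302052 - \frac{8}{-663}}{-1678743} = \left(-302052 - - \frac{8}{663}\right) \left(- \frac{1}{1678743}\right) = \left(-302052 + \frac{8}{663}\right) \left(- \frac{1}{1678743}\right) = \left(- \frac{200260468}{663}\right) \left(- \frac{1}{1678743}\right) = \frac{200260468}{1113006609}$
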